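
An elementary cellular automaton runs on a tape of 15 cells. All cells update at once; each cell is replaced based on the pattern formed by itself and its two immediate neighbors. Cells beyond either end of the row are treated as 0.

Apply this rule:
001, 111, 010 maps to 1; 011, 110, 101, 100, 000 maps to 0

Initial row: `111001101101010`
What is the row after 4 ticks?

010010000001010
110110000011010
000000000100010
000000001100110

000000001100110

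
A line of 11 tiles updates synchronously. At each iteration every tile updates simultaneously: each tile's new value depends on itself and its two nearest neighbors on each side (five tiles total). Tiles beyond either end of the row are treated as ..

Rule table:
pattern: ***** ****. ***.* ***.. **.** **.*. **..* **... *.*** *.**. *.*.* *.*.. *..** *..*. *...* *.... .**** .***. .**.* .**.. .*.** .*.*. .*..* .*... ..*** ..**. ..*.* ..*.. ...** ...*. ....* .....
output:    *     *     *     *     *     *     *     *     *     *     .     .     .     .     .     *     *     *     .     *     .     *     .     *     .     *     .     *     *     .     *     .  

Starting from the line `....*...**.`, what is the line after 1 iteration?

..*.**.****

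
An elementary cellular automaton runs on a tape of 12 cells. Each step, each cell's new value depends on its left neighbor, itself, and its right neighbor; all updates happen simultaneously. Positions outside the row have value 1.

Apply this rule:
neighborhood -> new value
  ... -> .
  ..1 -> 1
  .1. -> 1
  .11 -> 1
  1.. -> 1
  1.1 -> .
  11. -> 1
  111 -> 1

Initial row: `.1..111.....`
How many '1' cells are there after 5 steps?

.1111111...1
.11111111.11
.11111111.11  (fixed point — unchanged through step 5)
count of 1: 10

10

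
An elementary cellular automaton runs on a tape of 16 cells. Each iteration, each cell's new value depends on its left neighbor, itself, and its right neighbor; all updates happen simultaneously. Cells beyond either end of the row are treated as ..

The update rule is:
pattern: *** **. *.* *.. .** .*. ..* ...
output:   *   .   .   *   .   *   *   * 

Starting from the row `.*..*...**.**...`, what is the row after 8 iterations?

********.....***
.******.*****.*.
*.****...***..**
*..**.***.*.**..
***....*..*...**
.*.***********..
**..*********.**
..**.*******....

..**.*******....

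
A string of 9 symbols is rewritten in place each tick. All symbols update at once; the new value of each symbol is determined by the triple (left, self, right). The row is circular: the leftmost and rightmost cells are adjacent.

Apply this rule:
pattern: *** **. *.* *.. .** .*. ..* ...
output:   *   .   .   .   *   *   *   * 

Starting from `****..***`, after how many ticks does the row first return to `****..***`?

tick 1: ***..****
tick 2: **..*****
tick 3: *..******
tick 4: ..*******
tick 5: .*******.
tick 6: *******..
tick 7: ******..*
tick 8: *****..**
tick 9: ****..***

9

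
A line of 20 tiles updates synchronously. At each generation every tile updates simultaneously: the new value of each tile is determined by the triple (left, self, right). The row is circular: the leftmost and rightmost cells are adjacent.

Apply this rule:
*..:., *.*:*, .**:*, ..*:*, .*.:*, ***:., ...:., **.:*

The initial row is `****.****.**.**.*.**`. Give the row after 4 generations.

...***..***********.
..**.*.**.........*.
.********........**.
**......*.......***.

**......*.......***.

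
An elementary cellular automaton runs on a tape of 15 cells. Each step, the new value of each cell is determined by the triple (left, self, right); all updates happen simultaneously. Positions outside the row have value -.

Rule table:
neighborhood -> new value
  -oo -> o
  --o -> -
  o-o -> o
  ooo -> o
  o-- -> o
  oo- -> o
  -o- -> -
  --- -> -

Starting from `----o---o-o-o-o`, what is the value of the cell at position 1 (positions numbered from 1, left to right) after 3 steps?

step 1: -----o---o-o-o-
step 2: ------o---o-o-o
step 3: -------o---o-o-
position 1 holds -

-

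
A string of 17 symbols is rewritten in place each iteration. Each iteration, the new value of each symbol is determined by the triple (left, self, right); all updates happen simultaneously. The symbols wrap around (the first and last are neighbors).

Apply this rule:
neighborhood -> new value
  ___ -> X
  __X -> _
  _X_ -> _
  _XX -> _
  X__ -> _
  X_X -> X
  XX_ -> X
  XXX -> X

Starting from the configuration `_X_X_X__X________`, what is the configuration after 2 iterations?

___X__XXX__XXXXXX

__X_X_____XXXXXXX
___X__XXX__XXXXXX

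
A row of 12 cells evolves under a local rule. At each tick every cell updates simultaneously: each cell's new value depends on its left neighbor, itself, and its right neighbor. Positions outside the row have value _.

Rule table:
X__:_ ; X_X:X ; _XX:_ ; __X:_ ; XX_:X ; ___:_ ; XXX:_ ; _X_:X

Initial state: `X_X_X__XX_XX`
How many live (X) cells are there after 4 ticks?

2

tick 1: XXXXX___XX_X
tick 2: ____X____XXX
tick 3: ____X______X
tick 4: ____X______X
count of X: 2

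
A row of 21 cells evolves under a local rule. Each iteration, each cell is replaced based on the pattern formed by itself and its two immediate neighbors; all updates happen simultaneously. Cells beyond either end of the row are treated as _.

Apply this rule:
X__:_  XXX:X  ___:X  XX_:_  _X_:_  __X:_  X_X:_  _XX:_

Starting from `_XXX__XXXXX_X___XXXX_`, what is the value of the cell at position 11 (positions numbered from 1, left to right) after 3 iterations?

_

__X____XXX____X__XX__
X___XX__X__XX_______X
__X___________XXXXX__
position 11 holds _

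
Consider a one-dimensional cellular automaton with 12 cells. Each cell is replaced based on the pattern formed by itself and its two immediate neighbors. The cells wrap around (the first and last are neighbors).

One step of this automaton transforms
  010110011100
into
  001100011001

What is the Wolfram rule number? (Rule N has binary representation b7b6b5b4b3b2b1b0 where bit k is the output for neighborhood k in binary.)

position 8: 111 → 1  (bit 7 = 1)
position 4: 110 → 0  (bit 6 = 0)
position 2: 101 → 1  (bit 5 = 1)
position 5: 100 → 0  (bit 4 = 0)
position 3: 011 → 1  (bit 3 = 1)
position 1: 010 → 0  (bit 2 = 0)
position 0: 001 → 0  (bit 1 = 0)
position 11: 000 → 1  (bit 0 = 1)
bits b7..b0 = 10101001 = 169

169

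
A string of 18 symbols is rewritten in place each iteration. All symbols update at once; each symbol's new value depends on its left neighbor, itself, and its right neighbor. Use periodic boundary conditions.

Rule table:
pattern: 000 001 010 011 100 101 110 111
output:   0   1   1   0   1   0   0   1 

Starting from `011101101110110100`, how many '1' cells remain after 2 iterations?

101000000100000110
101100001110001000
count of 1: 7

7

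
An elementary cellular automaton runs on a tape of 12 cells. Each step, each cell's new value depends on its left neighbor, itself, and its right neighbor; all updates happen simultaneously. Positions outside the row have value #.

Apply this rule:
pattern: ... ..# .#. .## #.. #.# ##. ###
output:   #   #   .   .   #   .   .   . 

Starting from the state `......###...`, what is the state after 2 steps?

######...###
......###...

......###...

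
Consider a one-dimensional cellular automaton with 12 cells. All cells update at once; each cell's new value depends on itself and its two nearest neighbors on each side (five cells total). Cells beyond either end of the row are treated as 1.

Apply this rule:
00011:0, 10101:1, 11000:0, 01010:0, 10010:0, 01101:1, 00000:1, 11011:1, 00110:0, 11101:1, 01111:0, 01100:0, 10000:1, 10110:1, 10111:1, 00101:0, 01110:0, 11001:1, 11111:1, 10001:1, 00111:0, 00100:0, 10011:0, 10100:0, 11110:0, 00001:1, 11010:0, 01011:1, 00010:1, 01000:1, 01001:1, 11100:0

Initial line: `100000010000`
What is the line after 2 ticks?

001111101110
100010111011

100010111011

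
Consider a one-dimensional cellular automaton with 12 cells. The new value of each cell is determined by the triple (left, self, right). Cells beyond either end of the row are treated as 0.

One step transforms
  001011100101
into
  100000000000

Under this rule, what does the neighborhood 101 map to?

0

At position 3 the neighborhood is 101; the next row has 0 there.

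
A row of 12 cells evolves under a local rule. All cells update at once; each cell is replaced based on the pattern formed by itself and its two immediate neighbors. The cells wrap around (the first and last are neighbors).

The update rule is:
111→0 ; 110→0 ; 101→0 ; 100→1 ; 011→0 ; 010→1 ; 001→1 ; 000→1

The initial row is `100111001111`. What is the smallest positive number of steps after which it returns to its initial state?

2

step 1: 011000110000
step 2: 100111001111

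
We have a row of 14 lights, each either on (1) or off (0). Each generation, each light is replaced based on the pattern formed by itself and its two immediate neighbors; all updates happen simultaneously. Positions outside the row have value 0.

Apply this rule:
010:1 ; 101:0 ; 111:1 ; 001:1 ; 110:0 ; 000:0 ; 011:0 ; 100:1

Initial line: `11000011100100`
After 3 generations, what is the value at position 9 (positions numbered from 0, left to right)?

00100101011110
01111101001101
10111001110001
position 9 holds 1

1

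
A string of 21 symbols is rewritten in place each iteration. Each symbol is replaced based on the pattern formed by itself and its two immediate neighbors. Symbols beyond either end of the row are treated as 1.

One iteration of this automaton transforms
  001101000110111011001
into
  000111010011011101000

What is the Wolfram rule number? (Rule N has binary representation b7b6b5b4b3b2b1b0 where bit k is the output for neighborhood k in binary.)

position 13: 111 → 1  (bit 7 = 1)
position 3: 110 → 1  (bit 6 = 1)
position 4: 101 → 1  (bit 5 = 1)
position 0: 100 → 0  (bit 4 = 0)
position 2: 011 → 0  (bit 3 = 0)
position 5: 010 → 1  (bit 2 = 1)
position 1: 001 → 0  (bit 1 = 0)
position 7: 000 → 1  (bit 0 = 1)
bits b7..b0 = 11100101 = 229

229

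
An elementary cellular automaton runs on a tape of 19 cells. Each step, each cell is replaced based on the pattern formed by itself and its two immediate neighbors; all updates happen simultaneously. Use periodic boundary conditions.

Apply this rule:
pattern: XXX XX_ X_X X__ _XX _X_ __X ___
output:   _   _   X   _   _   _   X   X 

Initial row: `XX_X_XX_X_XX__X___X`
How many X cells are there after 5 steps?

7

step 1: __X_X__X_X___X__XX_
step 2: XX_X__X_X__XX__X___
step 3: __X__X_X__X___X__XX
step 4: _X__X_X__X__XX__X__
step 5: X__X_X__X__X___X__X
count of X: 7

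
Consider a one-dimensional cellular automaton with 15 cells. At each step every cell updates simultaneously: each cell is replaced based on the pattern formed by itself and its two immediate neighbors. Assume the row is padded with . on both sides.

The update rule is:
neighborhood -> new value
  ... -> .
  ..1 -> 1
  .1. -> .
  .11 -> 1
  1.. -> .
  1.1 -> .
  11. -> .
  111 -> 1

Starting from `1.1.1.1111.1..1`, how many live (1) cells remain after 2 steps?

......111....1.
.....111....1..
count of 1: 4

4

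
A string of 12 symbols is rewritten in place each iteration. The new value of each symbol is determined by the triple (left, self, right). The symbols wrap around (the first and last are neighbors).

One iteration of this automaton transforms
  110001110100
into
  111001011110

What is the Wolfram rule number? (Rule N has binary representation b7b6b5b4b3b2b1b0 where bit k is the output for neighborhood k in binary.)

position 6: 111 → 0  (bit 7 = 0)
position 1: 110 → 1  (bit 6 = 1)
position 8: 101 → 1  (bit 5 = 1)
position 2: 100 → 1  (bit 4 = 1)
position 0: 011 → 1  (bit 3 = 1)
position 9: 010 → 1  (bit 2 = 1)
position 4: 001 → 0  (bit 1 = 0)
position 3: 000 → 0  (bit 0 = 0)
bits b7..b0 = 01111100 = 124

124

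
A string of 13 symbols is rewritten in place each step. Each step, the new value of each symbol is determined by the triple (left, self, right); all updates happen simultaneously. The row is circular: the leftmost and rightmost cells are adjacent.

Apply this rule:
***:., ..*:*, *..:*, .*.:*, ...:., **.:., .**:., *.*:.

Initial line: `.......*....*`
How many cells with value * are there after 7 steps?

4

*.....***..**
.*...*...**..
***.***.*..*.
........****.
.......*....*  (repeats step 0; period 5)
step 7: .*...*...**..
count of *: 4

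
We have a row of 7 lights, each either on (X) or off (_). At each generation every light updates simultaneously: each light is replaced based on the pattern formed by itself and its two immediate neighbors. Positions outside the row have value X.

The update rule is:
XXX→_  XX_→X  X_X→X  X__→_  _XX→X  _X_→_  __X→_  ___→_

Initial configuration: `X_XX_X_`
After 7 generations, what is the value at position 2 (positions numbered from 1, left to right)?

generation 1: XXXXX_X
generation 2: ____XXX
generation 3: ____X__
generation 4: _______
generation 5: _______  (fixed point — unchanged through generation 7)
position 2 holds _

_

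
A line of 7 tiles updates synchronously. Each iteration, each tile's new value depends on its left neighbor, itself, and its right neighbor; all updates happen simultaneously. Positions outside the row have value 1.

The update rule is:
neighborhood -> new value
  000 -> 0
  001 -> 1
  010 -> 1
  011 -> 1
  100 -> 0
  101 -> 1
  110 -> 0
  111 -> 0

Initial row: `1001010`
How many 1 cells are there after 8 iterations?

4

0011111
0110000
1100001
0000011
0000110
0001101
0011011
0110110
count of 1: 4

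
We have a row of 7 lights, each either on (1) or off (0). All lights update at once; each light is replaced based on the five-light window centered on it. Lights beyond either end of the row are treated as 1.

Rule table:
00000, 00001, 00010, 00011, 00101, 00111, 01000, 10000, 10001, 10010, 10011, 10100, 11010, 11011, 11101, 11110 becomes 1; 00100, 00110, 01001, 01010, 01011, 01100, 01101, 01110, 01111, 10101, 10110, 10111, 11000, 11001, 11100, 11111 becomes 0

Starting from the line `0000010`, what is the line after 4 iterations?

0111110
1000111
0011100
0110001

0110001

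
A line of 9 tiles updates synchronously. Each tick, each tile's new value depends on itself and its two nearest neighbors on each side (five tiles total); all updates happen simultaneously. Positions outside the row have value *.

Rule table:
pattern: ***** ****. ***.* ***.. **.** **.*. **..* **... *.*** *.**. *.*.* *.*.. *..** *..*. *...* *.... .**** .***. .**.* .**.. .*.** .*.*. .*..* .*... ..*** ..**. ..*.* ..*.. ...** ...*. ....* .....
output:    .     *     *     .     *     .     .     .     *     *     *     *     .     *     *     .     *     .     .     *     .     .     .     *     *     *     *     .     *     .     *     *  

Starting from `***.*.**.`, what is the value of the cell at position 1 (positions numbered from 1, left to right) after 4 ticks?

.**.*.*.*
**..*.*.*
*..**.*.*
...*..*.*
position 1 holds .

.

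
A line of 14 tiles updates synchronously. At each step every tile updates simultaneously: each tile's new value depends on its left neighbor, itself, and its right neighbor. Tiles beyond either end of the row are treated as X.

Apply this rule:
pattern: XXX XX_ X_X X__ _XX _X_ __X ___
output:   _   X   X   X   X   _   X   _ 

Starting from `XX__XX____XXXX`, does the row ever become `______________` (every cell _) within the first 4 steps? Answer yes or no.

no

step 1: _XXXXXX__XX___
step 2: XX____XXXXXX_X
step 3: _XX__XX____XXX
step 4: XXXXXXXX__XX__
step 4 is XXXXXXXX__XX__, still not uniform _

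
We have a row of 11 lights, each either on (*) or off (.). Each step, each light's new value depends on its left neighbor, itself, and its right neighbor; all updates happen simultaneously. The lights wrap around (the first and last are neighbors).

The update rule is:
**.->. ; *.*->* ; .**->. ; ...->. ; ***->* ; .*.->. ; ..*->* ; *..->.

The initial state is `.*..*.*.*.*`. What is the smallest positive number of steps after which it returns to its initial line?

11

*..*.*.*.*.
..*.*.*.*.*
.*.*.*.*.*.
*.*.*.*.*..
.*.*.*.*..*
*.*.*.*..*.
.*.*.*..*.*
*.*.*..*.*.
.*.*..*.*.*
*.*..*.*.*.
.*..*.*.*.*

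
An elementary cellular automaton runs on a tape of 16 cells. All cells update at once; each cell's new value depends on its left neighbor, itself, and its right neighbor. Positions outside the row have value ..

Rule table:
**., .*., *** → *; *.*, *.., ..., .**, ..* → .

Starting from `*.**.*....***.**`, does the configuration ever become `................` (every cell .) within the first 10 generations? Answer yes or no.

no

generation 1: *..*.*.....**..*
generation 2: *..*.*......*..*
generation 3: *..*.*......*..*  (fixed point — unchanged through generation 10)
generation 10 is *..*.*......*..*, still not uniform .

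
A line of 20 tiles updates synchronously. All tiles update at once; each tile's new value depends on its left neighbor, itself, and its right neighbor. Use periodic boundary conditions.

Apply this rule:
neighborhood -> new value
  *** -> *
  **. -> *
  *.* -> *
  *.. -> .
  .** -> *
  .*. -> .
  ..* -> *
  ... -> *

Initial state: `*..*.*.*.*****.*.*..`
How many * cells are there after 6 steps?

..*.*.*.*******.*..*
.*.*.*.*********..*.
*.*.*.**********.*..
.*.*.************..*
*.*.*************.*.
.*.***************.*
count of *: 17

17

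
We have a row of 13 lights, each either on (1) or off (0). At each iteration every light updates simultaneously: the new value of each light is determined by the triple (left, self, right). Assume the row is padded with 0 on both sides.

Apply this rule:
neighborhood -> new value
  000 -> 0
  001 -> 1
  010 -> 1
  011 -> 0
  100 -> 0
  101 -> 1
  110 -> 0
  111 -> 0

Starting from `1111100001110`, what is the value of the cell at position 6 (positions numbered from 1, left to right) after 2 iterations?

0

0000000010000
0000000110000
position 6 holds 0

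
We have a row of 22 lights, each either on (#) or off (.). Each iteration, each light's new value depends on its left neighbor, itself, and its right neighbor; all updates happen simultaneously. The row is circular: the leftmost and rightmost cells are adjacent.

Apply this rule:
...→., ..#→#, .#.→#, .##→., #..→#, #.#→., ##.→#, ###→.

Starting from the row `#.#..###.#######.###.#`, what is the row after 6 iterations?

.###...#####....#.#..#

iteration 1: #.###..#.......#...#..
iteration 2: #...#####.....###.####
iteration 3: ##.#....##...#..#.....
iteration 4: .#.##..#.##.######...#
iteration 5: .#..####..#......##.##
iteration 6: .###...#####....#.#..#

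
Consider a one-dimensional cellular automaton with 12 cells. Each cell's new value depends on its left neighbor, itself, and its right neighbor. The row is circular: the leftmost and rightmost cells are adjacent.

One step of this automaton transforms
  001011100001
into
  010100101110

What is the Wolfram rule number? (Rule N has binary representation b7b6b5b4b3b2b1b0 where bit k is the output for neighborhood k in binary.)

99

position 5: 111 → 0  (bit 7 = 0)
position 6: 110 → 1  (bit 6 = 1)
position 3: 101 → 1  (bit 5 = 1)
position 0: 100 → 0  (bit 4 = 0)
position 4: 011 → 0  (bit 3 = 0)
position 2: 010 → 0  (bit 2 = 0)
position 1: 001 → 1  (bit 1 = 1)
position 8: 000 → 1  (bit 0 = 1)
bits b7..b0 = 01100011 = 99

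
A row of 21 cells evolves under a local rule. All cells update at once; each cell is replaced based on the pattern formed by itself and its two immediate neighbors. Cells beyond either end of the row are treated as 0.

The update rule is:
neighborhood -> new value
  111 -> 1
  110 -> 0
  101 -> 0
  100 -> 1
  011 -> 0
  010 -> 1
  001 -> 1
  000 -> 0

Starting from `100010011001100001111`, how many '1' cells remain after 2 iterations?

iteration 1: 110111100110010010110
iteration 2: 000011011001111110001
count of 1: 11

11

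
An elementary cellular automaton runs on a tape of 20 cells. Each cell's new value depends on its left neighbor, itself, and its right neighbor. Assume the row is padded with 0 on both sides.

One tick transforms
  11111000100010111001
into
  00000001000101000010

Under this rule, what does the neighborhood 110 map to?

At position 4 the neighborhood is 110; the next row has 0 there.

0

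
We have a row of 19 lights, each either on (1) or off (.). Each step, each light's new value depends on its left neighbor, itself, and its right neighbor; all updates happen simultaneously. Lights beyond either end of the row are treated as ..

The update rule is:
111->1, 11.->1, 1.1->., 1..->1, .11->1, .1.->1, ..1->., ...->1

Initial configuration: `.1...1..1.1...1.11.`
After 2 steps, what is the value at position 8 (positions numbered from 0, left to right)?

.111.11.1.111.1.111
.111.11.1.111.1.111
position 8 holds 1

1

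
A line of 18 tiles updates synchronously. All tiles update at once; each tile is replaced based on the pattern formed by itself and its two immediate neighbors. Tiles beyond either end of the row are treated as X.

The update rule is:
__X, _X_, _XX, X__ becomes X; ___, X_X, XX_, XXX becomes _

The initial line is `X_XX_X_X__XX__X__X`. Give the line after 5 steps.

step 1: __X__X_XXXX_XXXXXX
step 2: XXXXXX_X____X_____
step 3: _______XX__XXX___X
step 4: X_____XX_XXX__X_XX
step 5: _X___XX__X__XXX_X_

_X___XX__X__XXX_X_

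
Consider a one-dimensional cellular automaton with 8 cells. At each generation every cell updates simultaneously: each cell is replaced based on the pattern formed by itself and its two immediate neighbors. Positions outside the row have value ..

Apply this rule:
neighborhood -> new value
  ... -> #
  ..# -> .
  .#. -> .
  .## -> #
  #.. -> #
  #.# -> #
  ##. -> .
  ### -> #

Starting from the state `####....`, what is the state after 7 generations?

generation 1: ###.####
generation 2: ##.####.
generation 3: #.####.#
generation 4: .####.#.
generation 5: .###.#.#
generation 6: .##.#.#.
generation 7: .#.#.#.#

.#.#.#.#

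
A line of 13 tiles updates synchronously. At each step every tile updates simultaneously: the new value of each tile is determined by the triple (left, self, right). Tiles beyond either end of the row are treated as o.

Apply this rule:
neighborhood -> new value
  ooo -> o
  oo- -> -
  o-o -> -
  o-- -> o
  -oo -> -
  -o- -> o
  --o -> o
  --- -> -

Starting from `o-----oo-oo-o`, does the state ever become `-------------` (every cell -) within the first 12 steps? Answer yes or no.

step 1: -o---o-------
step 2: -oo-ooo-----o
step 3: -----o-o---o-
step 4: o---oo-oo-oo-
step 5: -o-o---------
step 6: -o-oo-------o
step 7: -o---o-----o-
step 8: -oo-ooo---oo-
step 9: -----o-o-o---
step 10: o---oo-o-oo-o
step 11: -o-o---o-----
step 12: -o-oo-ooo---o
step 12 is -o-oo-ooo---o, still not uniform -

no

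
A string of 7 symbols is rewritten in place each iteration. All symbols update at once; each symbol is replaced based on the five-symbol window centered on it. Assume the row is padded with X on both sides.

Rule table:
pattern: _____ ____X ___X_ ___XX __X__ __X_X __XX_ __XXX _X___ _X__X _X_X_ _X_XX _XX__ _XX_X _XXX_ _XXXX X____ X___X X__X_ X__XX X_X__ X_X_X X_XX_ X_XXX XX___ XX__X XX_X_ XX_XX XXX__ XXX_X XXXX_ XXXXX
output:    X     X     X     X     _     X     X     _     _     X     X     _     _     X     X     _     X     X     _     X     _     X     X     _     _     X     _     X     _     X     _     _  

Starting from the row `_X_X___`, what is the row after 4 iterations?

X_XXX__

iteration 1: _XX__XX
iteration 2: XX_XX__
iteration 3: _XXX_XX
iteration 4: X_XXX__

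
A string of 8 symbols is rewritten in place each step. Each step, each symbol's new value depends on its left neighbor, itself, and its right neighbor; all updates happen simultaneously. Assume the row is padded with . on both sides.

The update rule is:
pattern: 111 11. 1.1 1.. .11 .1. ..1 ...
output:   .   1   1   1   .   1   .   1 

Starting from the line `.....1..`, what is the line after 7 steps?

1111.111
...11..1
11..11.1
.11..111
..11...1
1..111.1
11...111

11...111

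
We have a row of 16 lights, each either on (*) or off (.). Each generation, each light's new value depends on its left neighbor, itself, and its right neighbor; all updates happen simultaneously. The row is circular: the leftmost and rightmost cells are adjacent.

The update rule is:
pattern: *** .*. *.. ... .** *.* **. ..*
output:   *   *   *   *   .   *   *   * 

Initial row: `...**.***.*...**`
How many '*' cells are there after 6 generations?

***.**.*******.*
****.**.*******.
.****.**.*******
*.****.**.******
**.****.**.*****
***.****.**.****
count of *: 13

13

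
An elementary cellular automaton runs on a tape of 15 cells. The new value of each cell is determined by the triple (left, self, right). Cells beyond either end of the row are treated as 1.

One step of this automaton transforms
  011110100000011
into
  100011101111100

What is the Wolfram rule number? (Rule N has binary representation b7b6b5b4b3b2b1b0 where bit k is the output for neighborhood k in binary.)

103

position 2: 111 → 0  (bit 7 = 0)
position 4: 110 → 1  (bit 6 = 1)
position 0: 101 → 1  (bit 5 = 1)
position 7: 100 → 0  (bit 4 = 0)
position 1: 011 → 0  (bit 3 = 0)
position 6: 010 → 1  (bit 2 = 1)
position 12: 001 → 1  (bit 1 = 1)
position 8: 000 → 1  (bit 0 = 1)
bits b7..b0 = 01100111 = 103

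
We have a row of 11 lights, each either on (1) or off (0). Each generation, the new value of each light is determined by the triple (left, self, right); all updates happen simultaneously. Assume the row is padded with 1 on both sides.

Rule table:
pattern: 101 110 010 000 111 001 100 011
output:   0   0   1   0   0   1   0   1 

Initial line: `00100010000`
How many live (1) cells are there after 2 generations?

01100110001
01001100011
count of 1: 5

5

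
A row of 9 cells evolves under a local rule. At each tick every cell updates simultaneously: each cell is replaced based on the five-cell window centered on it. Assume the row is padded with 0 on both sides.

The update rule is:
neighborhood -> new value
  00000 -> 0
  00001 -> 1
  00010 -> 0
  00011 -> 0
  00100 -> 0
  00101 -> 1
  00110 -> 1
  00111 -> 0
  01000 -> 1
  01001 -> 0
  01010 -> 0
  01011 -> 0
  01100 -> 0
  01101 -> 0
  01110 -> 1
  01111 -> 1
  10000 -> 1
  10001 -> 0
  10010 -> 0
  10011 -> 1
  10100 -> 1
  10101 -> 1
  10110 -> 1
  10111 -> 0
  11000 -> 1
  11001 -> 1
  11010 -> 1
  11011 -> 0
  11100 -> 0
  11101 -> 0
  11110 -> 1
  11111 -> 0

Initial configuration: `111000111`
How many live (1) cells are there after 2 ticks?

4

010100010
010110001
count of 1: 4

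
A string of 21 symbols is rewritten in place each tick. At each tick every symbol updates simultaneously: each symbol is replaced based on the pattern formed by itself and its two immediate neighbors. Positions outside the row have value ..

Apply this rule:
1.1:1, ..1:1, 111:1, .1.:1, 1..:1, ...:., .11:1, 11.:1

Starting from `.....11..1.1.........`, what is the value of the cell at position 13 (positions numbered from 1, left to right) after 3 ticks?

1

....111111111........
...11111111111.......
..1111111111111......
position 13 holds 1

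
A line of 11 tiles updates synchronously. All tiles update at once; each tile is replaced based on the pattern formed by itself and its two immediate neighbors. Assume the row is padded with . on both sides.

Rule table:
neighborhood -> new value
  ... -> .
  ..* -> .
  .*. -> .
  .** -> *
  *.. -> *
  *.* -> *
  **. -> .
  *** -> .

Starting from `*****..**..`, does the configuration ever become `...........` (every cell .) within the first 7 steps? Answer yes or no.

*....*.*.*.
.*....*.*.*
..*....*.*.
...*....*.*
....*....*.
.....*....*
......*....
step 7 is ......*...., still not uniform .

no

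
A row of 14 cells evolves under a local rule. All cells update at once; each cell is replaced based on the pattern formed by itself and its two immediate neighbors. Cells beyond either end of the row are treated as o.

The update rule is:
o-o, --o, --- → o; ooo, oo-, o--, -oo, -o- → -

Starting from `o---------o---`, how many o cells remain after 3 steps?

10

--oooooooo--oo
-o---------o--
o--oooooooo--o
count of o: 10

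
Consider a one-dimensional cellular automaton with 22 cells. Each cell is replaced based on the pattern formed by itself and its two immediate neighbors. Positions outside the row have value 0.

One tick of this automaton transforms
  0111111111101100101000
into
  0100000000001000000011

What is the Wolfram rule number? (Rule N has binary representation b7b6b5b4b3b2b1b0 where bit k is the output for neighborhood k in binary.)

9

position 2: 111 → 0  (bit 7 = 0)
position 10: 110 → 0  (bit 6 = 0)
position 11: 101 → 0  (bit 5 = 0)
position 14: 100 → 0  (bit 4 = 0)
position 1: 011 → 1  (bit 3 = 1)
position 16: 010 → 0  (bit 2 = 0)
position 0: 001 → 0  (bit 1 = 0)
position 20: 000 → 1  (bit 0 = 1)
bits b7..b0 = 00001001 = 9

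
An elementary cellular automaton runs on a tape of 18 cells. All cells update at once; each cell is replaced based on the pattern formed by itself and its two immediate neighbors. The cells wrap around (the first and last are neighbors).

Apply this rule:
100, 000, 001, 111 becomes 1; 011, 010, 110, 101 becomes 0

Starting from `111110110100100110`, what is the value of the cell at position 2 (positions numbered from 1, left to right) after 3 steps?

0

011100000011011000
101011111100000111
000001111011111011
position 2 holds 0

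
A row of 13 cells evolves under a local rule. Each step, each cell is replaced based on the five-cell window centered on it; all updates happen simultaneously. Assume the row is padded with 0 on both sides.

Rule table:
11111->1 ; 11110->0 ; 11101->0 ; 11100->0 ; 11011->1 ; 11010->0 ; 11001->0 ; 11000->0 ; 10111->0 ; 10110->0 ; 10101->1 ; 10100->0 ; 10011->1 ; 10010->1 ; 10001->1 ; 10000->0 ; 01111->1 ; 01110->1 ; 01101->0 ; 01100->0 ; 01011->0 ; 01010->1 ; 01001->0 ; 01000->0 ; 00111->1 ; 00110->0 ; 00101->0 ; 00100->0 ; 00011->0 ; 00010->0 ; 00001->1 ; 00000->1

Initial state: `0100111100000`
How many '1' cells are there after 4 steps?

6

step 1: 0001110000111
step 2: 1101100010110
step 3: 0010001000000
step 4: 1000100001111
count of 1: 6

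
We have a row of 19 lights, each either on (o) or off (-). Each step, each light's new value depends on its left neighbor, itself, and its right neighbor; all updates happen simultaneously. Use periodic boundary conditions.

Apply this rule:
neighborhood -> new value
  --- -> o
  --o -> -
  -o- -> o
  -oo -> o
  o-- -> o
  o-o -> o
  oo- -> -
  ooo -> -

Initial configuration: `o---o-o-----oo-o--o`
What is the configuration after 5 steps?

-oo-ooooooo-o-ooo-o
oo-oo------oooo--oo
--oo-ooooo-o---o-o-
o-o-oo----oooo-oooo
-oooo-ooo-o---oo---

-oooo-ooo-o---oo---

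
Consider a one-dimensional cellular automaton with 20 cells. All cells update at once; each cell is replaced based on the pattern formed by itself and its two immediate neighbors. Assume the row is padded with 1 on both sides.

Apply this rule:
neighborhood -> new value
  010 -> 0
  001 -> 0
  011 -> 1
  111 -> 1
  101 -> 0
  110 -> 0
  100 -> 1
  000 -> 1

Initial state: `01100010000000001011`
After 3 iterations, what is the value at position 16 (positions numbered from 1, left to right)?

1

01011001111111100011
00010101111111011011
11000001111110010011
position 16 holds 1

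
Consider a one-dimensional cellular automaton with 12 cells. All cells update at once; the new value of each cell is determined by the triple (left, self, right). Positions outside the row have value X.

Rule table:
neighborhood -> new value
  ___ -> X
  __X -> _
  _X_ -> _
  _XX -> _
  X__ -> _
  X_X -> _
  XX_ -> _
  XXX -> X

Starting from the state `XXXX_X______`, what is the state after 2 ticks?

XXX____XXXX_
XX__XX__XX__

XX__XX__XX__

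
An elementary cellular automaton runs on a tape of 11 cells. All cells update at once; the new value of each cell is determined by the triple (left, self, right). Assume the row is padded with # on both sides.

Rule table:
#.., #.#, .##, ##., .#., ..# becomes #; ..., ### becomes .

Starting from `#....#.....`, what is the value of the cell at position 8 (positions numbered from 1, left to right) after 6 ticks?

#

##..###...#
.####.##.##
##..######.
.####....##
##..##..##.
.##########
position 8 holds #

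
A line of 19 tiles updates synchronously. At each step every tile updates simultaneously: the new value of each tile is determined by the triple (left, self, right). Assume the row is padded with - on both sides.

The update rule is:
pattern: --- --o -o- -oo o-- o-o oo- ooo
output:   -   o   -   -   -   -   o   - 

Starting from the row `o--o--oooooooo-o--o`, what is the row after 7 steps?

--o--o-------o---o-
-o--o-------o---o--
o--o-------o---o---
--o-------o---o----
-o-------o---o-----
o-------o---o------
-------o---o-------

-------o---o-------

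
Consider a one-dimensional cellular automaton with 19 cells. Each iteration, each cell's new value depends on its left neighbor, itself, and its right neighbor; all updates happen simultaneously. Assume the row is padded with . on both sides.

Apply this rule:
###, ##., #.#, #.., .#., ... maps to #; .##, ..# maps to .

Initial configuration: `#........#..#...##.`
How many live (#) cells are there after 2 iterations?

########.##.###..##
.########.##.###..#
count of #: 14

14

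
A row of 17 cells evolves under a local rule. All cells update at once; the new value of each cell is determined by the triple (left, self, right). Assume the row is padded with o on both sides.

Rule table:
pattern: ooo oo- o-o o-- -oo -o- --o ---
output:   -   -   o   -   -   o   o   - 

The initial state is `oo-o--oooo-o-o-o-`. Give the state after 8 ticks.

tick 1: --oo-o----ooooooo
tick 2: -o--oo---o-------
tick 3: oo-o----oo------o
tick 4: --oo---o-------o-
tick 5: -o----oo------ooo
tick 6: oo---o-------o---
tick 7: ----oo------oo--o
tick 8: ---o-------o---o-

---o-------o---o-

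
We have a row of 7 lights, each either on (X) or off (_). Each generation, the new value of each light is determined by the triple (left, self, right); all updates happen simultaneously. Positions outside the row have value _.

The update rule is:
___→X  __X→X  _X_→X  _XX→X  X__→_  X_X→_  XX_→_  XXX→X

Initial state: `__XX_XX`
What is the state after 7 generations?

X_X_X__

generation 1: XXX__X_
generation 2: XX__XX_
generation 3: X__XX__
generation 4: X_XX__X
generation 5: X_X__XX
generation 6: X_X_XX_
generation 7: X_X_X__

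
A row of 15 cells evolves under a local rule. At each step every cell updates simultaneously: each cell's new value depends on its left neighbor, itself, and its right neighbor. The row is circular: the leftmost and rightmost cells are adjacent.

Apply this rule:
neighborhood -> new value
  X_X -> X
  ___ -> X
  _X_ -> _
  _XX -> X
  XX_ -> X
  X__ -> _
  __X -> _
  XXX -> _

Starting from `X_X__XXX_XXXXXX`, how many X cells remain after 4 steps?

9

XX___X_XXX_____
XX_X__XX_X_XXX_
XXX___XXX_XX_XX
__X_X_X_XXXXXX_
count of X: 9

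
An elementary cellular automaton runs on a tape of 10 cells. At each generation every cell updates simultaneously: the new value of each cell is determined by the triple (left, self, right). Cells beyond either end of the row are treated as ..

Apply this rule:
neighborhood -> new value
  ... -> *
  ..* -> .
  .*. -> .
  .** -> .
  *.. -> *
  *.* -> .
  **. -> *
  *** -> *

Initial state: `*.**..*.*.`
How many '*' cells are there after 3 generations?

...**....*
**..****..
.**..*****
count of *: 7

7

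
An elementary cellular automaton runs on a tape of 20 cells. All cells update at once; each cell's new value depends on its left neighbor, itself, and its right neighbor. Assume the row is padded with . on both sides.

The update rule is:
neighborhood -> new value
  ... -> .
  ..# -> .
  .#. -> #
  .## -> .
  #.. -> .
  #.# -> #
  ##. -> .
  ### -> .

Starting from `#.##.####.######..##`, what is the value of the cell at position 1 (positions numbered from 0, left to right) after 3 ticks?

.

##..#....#..........
....#....#..........
....#....#..........
position 1 holds .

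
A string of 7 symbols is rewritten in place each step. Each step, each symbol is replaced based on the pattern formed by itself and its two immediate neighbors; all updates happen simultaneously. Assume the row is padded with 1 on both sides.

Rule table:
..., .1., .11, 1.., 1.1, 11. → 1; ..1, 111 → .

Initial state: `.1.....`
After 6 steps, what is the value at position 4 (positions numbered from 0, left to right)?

1

step 1: 111111.
step 2: .....11
step 3: 1111.1.
step 4: ...1111
step 5: 11.1...
step 6: .11111.
position 4 holds 1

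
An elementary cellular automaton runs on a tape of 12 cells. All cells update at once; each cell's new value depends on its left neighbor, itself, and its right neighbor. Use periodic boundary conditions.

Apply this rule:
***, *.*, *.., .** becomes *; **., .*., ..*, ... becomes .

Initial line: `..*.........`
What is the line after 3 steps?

...*........
....*.......
.....*......

.....*......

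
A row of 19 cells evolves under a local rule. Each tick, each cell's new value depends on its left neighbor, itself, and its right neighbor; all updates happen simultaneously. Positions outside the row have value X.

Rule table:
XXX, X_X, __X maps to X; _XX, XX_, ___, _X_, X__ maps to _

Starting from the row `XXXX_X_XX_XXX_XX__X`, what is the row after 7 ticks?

X__X_X_X___X_X_X_X_

tick 1: XXX_X_X__X_X_X___X_
tick 2: XX_X_X__X_X_X___X_X
tick 3: X_X_X__X_X_X___X_X_
tick 4: _X_X__X_X_X___X_X_X
tick 5: X_X__X_X_X___X_X_X_
tick 6: _X__X_X_X___X_X_X_X
tick 7: X__X_X_X___X_X_X_X_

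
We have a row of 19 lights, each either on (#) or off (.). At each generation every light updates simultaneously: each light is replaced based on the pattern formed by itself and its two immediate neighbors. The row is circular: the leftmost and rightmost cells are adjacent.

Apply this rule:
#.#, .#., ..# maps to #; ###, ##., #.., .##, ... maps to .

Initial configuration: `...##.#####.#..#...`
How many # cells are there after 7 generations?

generation 1: ..#..#.....##.##...
generation 2: .##.##....#..#.....
generation 3: #..#.....##.##.....
generation 4: #.##....#..#......#
generation 5: .#.....##.##.....#.
generation 6: ##....#..#......##.
generation 7: .....##.##.....#..#
count of #: 6

6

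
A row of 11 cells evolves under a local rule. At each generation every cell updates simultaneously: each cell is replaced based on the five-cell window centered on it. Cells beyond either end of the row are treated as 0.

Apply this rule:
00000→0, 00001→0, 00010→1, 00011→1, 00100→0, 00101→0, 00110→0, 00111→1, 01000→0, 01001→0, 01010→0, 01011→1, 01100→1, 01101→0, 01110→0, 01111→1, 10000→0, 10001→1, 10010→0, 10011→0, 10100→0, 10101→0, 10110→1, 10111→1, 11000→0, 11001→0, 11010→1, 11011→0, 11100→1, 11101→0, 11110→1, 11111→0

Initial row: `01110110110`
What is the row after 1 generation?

11000100110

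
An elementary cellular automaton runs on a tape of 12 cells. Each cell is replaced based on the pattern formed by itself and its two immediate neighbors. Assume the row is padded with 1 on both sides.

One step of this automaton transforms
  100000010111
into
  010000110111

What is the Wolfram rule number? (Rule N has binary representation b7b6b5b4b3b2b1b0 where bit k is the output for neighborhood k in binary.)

position 10: 111 → 1  (bit 7 = 1)
position 0: 110 → 0  (bit 6 = 0)
position 8: 101 → 0  (bit 5 = 0)
position 1: 100 → 1  (bit 4 = 1)
position 9: 011 → 1  (bit 3 = 1)
position 7: 010 → 1  (bit 2 = 1)
position 6: 001 → 1  (bit 1 = 1)
position 2: 000 → 0  (bit 0 = 0)
bits b7..b0 = 10011110 = 158

158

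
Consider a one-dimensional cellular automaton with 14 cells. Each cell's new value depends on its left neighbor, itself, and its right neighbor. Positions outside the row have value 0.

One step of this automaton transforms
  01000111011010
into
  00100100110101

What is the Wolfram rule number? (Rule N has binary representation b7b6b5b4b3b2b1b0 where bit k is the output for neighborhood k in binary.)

position 6: 111 → 0  (bit 7 = 0)
position 7: 110 → 0  (bit 6 = 0)
position 8: 101 → 1  (bit 5 = 1)
position 2: 100 → 1  (bit 4 = 1)
position 5: 011 → 1  (bit 3 = 1)
position 1: 010 → 0  (bit 2 = 0)
position 0: 001 → 0  (bit 1 = 0)
position 3: 000 → 0  (bit 0 = 0)
bits b7..b0 = 00111000 = 56

56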